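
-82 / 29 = -2.83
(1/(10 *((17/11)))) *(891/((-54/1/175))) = -12705/68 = -186.84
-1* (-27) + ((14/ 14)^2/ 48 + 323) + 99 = 21553/ 48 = 449.02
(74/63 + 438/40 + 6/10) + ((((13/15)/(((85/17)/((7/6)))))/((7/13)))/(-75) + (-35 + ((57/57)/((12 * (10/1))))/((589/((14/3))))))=-1550168456/69575625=-22.28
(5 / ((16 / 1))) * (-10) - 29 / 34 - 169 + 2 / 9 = -211453 / 1224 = -172.76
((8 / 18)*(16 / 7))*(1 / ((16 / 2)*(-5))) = -8 / 315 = -0.03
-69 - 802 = -871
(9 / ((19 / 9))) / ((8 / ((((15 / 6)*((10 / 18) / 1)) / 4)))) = 225 / 1216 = 0.19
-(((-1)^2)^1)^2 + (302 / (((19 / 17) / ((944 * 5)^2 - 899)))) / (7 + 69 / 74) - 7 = 8463578980692 / 11153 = 758861201.53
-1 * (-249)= 249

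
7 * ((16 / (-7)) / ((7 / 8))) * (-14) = 256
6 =6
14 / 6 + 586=1765 / 3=588.33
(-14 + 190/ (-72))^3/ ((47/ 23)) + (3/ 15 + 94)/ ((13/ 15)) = -61163146285/ 28506816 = -2145.56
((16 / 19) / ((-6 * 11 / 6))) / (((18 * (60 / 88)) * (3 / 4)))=-64 / 7695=-0.01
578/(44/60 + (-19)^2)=4335/2713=1.60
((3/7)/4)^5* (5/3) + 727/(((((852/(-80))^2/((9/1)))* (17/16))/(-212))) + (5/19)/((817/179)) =-263520183131025331425/22894514219537408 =-11510.19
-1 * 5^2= -25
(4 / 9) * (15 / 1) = 6.67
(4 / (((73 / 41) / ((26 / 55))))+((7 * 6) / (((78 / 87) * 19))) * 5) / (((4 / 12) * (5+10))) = 13278883 / 4958525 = 2.68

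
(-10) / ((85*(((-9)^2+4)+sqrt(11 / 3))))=-0.00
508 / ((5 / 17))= 8636 / 5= 1727.20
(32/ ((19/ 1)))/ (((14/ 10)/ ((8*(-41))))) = -394.59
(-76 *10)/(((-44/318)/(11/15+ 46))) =2823628/11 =256693.45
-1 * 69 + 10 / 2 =-64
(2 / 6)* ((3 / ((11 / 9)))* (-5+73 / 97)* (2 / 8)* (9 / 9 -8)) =6489 / 1067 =6.08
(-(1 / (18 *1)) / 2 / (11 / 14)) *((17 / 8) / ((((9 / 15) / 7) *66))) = -4165 / 313632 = -0.01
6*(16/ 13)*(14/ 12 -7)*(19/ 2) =-5320/ 13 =-409.23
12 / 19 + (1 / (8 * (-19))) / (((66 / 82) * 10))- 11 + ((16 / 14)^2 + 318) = 759317431 / 2457840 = 308.94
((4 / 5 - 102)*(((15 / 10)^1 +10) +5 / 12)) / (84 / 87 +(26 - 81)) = 1049191 / 47010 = 22.32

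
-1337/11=-121.55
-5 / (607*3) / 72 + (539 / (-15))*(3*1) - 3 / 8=-17728807 / 163890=-108.18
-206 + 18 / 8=-815 / 4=-203.75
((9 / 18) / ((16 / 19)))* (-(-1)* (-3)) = -57 / 32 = -1.78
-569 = -569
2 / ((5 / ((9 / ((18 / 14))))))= 14 / 5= 2.80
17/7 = 2.43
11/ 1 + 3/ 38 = 421/ 38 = 11.08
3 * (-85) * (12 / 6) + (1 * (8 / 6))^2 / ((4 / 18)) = -502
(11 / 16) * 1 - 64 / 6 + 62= 2497 / 48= 52.02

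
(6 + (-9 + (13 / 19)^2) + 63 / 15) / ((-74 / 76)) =-6022 / 3515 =-1.71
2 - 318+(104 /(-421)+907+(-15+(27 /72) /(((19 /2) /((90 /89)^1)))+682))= 1790873183 /1423822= 1257.79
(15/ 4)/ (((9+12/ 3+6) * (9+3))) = 5/ 304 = 0.02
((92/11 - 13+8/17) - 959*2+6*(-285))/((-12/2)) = 226405/374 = 605.36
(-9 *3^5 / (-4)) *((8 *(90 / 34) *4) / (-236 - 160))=-21870 / 187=-116.95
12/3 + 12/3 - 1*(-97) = 105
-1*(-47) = 47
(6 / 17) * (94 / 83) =564 / 1411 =0.40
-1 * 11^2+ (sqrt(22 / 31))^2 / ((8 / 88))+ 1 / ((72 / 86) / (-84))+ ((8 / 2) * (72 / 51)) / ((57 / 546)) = -4789238 / 30039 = -159.43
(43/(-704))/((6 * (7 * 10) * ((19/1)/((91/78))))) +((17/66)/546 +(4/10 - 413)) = -16436381179/39836160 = -412.60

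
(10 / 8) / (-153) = -5 / 612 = -0.01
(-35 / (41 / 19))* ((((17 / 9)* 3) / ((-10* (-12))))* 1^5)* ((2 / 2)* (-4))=2261 / 738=3.06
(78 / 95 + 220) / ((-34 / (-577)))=356009 / 95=3747.46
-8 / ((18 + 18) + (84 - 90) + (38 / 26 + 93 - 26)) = -13 / 160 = -0.08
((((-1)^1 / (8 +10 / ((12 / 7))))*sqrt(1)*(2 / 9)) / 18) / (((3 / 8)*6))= -8 / 20169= -0.00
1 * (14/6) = 7/3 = 2.33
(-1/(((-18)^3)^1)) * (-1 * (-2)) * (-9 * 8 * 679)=-1358/81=-16.77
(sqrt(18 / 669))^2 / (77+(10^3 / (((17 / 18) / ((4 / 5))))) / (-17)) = 1734 / 1751219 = 0.00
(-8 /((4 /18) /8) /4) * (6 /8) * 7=-378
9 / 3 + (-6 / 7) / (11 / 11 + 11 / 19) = 86 / 35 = 2.46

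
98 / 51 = 1.92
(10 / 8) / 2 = 5 / 8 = 0.62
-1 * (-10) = 10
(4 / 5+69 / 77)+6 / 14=2.12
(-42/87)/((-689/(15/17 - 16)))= -3598/339677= -0.01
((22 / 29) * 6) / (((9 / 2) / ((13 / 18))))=572 / 783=0.73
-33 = -33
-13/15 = -0.87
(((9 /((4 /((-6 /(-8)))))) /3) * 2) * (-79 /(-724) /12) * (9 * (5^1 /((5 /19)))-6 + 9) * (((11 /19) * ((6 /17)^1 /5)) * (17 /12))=226809 /2200960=0.10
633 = 633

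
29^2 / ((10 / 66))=27753 / 5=5550.60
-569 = -569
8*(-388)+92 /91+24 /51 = -4799596 /1547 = -3102.52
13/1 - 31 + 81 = 63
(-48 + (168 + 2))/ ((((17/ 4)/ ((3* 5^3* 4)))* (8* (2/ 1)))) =2691.18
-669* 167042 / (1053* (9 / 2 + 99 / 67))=-4991549044 / 281151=-17753.98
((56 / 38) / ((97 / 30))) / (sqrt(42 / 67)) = 20 * sqrt(2814) / 1843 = 0.58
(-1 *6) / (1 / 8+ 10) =-16 / 27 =-0.59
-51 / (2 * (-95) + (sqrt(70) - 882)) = 17 * sqrt(70) / 383038 + 9112 / 191519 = 0.05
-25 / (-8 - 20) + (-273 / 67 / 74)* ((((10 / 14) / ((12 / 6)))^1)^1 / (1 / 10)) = 48325 / 69412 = 0.70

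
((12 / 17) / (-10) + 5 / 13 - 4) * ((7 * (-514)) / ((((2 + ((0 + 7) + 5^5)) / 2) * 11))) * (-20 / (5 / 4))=-234474464 / 19046885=-12.31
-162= -162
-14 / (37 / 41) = -574 / 37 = -15.51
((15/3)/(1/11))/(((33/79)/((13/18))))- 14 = 4379/54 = 81.09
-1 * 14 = -14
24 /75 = 8 /25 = 0.32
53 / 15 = 3.53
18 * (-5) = -90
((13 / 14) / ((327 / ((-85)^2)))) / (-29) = -93925 / 132762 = -0.71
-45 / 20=-9 / 4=-2.25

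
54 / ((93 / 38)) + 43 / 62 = 1411 / 62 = 22.76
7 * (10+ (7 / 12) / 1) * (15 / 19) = 4445 / 76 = 58.49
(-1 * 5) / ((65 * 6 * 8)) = -1 / 624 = -0.00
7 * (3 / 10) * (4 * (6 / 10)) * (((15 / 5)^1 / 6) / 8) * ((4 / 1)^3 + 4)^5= 11449726848 / 25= 457989073.92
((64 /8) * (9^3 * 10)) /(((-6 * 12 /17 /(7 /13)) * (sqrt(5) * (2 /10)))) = -96390 * sqrt(5) /13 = -16579.58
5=5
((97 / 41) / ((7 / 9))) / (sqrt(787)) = 873* sqrt(787) / 225869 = 0.11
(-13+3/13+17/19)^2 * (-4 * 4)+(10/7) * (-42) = -141300364/61009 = -2316.06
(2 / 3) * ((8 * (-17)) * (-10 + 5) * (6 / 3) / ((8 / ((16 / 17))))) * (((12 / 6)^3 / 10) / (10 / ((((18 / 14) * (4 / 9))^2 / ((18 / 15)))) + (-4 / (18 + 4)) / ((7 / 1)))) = 2.32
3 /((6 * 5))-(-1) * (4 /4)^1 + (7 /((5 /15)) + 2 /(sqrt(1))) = 241 /10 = 24.10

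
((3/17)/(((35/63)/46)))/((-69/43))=-774/85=-9.11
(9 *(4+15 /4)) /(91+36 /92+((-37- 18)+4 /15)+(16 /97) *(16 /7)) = 65357145 /34702532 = 1.88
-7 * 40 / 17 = -280 / 17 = -16.47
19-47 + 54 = 26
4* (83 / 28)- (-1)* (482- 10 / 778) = 1344738 / 2723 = 493.84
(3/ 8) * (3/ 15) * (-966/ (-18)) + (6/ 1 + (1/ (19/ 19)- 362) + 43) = -12319/ 40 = -307.98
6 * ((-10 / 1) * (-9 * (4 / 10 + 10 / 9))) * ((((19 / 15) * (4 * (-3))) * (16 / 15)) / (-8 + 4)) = 82688 / 25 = 3307.52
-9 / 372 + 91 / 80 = 2761 / 2480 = 1.11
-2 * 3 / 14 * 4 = -12 / 7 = -1.71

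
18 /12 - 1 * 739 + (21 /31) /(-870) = -3315066 /4495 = -737.50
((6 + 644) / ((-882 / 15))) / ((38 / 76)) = -3250 / 147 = -22.11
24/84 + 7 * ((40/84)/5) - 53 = -1093/21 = -52.05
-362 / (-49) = 7.39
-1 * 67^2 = -4489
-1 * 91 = -91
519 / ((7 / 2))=1038 / 7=148.29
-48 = -48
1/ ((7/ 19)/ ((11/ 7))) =209/ 49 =4.27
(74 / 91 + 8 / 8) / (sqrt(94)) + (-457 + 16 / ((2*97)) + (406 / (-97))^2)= -4134301 / 9409 + 165*sqrt(94) / 8554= -439.21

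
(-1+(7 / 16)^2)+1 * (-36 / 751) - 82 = -15929665 / 192256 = -82.86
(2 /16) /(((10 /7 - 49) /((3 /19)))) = -7 /16872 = -0.00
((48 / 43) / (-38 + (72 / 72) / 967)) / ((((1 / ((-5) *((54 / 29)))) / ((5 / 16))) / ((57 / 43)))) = 44646390 / 394060729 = 0.11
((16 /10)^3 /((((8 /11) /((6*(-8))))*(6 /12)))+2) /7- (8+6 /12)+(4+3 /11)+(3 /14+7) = -711924 /9625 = -73.97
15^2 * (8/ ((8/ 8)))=1800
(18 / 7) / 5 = 0.51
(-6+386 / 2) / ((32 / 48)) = 561 / 2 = 280.50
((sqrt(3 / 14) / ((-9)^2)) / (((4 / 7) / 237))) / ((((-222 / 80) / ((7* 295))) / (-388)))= 684363.41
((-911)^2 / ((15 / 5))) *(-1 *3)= -829921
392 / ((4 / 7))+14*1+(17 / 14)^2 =137489 / 196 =701.47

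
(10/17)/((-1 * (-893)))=10/15181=0.00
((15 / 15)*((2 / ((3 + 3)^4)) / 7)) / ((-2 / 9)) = -1 / 1008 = -0.00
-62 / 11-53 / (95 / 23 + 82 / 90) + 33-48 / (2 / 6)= -7298099 / 57398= -127.15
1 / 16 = 0.06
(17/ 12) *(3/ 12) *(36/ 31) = 51/ 124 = 0.41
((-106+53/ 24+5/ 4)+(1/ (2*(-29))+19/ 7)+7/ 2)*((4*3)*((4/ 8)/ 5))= -469391/ 4060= -115.61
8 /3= 2.67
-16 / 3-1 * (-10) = 14 / 3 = 4.67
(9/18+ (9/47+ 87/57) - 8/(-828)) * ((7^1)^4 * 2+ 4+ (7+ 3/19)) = 37654491775/3512169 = 10721.15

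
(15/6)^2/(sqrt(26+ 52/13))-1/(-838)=1/838+ 5 * sqrt(30)/24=1.14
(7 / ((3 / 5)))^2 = 1225 / 9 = 136.11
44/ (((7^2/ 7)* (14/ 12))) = 264/ 49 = 5.39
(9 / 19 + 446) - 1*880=-8237 / 19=-433.53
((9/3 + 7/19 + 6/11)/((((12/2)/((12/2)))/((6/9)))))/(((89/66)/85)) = 278120/1691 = 164.47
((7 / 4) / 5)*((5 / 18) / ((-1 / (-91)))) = 8.85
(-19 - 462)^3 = -111284641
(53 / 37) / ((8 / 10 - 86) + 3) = -265 / 15207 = -0.02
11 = 11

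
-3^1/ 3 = -1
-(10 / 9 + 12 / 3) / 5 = -46 / 45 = -1.02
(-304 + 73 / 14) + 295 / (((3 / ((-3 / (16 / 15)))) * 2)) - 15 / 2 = -99583 / 224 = -444.57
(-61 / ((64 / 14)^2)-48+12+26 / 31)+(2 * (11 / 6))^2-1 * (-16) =-2467211 / 285696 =-8.64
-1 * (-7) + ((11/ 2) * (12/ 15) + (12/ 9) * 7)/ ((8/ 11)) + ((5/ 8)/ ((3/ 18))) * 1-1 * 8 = 649/ 30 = 21.63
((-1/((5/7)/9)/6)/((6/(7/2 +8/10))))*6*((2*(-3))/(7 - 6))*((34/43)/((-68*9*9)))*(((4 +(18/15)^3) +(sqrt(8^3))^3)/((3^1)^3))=-14336*sqrt(2)/6075 - 1253/759375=-3.34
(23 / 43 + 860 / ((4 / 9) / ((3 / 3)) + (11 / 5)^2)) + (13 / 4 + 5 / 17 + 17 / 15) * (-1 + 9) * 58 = 30424223357 / 13037385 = 2333.61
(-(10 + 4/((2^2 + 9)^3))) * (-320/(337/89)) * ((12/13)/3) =260.08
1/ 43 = 0.02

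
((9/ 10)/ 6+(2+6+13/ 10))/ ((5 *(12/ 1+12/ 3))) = 189/ 1600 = 0.12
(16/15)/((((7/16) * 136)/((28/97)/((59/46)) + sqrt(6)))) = 5888/1459365 + 32 * sqrt(6)/1785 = 0.05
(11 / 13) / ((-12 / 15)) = -55 / 52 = -1.06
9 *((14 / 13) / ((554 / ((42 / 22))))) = 1323 / 39611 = 0.03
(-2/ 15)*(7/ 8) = -7/ 60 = -0.12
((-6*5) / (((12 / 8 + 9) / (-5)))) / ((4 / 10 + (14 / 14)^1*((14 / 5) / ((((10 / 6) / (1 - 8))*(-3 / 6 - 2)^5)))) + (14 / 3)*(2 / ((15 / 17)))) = 35156250 / 27311977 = 1.29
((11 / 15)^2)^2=14641 / 50625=0.29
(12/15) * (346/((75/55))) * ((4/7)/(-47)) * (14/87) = -0.40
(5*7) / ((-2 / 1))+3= -29 / 2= -14.50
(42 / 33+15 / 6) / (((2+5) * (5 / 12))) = 498 / 385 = 1.29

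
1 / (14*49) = 1 / 686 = 0.00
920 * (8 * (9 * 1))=66240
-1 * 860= -860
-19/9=-2.11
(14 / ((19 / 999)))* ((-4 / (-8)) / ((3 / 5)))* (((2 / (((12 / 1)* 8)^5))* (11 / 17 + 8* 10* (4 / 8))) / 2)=894845 / 292628201472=0.00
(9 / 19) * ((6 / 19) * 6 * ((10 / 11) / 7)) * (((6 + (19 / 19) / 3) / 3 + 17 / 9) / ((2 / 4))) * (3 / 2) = 38880 / 27797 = 1.40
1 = 1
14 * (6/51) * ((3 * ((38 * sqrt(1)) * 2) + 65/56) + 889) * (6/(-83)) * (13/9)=-814021/4233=-192.30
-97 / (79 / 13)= -1261 / 79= -15.96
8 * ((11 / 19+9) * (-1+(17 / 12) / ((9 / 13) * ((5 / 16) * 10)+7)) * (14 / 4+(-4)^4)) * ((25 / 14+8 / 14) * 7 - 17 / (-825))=-4148910408916 / 14938275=-277736.91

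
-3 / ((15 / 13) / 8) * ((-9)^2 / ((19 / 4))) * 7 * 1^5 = -235872 / 95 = -2482.86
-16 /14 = -8 /7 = -1.14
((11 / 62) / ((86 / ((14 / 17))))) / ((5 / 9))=693 / 226610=0.00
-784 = -784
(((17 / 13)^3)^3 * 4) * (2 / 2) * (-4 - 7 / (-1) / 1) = 1423054517964 / 10604499373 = 134.19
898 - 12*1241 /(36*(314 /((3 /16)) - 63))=4340589 /4835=897.74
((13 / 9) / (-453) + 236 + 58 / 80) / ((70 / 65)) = 501859709 / 2283120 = 219.81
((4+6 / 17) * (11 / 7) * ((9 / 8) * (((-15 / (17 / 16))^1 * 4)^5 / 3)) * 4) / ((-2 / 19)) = 9457915605811200000 / 168962983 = 55976258455.45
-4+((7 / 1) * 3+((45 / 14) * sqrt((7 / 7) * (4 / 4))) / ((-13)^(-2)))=7843 / 14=560.21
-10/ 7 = -1.43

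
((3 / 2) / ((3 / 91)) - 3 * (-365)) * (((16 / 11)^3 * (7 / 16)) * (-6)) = -12262656 / 1331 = -9213.11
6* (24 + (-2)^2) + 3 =171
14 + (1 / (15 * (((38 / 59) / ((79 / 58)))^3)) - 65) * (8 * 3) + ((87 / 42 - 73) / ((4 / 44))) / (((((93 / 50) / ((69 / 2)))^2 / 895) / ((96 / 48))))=-21628023357767503078893 / 45012819351080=-480485863.13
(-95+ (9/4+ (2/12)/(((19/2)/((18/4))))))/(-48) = 7043/3648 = 1.93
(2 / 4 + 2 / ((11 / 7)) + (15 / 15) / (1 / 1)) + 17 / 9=4.66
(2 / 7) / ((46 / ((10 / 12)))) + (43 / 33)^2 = 597193 / 350658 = 1.70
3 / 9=1 / 3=0.33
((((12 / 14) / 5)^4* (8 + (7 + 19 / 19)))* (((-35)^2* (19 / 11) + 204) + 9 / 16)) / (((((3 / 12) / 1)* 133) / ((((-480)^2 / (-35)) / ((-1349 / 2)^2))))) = -78047028707328 / 5593304185055125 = -0.01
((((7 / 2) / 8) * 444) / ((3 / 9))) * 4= 2331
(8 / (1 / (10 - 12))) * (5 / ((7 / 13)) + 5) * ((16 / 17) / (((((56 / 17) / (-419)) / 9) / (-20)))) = -241344000 / 49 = -4925387.76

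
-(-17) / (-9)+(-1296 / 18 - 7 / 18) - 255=-5927 / 18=-329.28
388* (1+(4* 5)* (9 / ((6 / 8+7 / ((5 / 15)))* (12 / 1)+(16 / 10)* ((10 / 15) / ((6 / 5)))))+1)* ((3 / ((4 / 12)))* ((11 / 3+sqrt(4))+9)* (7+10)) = 5514836448 / 2357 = 2339769.39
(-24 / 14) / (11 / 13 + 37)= -13 / 287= -0.05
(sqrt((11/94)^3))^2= 1331/830584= 0.00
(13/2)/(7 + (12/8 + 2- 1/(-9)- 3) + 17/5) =585/991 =0.59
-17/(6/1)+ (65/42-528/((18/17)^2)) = -89255/189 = -472.25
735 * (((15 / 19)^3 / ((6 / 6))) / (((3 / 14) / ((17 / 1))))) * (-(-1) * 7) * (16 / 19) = 22041180000 / 130321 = 169129.92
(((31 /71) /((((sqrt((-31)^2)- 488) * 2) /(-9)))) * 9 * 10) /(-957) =-4185 /10350593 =-0.00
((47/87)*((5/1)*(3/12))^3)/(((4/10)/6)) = 29375/1856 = 15.83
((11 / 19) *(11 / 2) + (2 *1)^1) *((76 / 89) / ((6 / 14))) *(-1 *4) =-11032 / 267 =-41.32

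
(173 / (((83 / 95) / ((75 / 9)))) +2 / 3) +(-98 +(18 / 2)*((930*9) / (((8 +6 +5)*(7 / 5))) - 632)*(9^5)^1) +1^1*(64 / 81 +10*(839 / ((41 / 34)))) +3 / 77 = -68005961633173972 / 403265709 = -168638096.71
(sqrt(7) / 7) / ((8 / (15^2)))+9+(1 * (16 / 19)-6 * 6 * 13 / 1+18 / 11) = -95413 / 209+225 * sqrt(7) / 56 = -445.89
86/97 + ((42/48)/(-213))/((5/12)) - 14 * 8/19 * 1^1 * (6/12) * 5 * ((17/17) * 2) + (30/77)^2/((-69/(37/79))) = -403139502596273/14096784530290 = -28.60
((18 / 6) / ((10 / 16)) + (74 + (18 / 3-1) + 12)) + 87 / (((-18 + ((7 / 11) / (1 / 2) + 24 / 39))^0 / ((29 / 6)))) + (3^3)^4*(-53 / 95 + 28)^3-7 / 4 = 37665016482227077 / 3429500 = 10982655338.16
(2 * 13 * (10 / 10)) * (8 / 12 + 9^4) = 511810 / 3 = 170603.33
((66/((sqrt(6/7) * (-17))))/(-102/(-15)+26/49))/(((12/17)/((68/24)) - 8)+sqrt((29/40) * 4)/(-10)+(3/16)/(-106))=-2163936745600 * sqrt(3045)/73637664440794063+838810470715000 * sqrt(42)/73637664440794063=0.07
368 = 368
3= 3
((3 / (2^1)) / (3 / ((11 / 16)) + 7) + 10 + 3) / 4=3283 / 1000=3.28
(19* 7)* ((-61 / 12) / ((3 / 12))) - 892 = -3596.33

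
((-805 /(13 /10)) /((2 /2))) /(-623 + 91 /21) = 12075 /12064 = 1.00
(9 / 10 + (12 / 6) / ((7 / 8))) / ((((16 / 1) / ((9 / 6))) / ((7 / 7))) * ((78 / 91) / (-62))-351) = -6913 / 761990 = -0.01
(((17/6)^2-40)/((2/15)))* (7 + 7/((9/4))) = -2424.56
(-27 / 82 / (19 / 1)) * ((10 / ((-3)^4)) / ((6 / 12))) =-10 / 2337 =-0.00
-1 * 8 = -8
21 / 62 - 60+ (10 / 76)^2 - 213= -12204635 / 44764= -272.64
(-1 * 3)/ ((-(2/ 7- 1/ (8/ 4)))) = -14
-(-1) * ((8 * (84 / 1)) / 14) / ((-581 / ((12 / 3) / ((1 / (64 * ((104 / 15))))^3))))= -18872086298624 / 653625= -28872956.66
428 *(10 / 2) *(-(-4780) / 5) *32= 65466880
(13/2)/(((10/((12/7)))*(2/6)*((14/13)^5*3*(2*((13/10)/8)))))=1113879/470596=2.37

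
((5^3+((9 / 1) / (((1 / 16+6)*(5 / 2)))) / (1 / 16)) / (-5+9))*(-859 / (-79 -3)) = 56035147 / 159080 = 352.25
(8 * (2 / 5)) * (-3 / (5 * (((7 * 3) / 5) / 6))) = -2.74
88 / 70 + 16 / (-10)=-12 / 35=-0.34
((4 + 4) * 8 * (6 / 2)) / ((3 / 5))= 320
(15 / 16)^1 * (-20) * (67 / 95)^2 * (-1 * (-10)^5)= -336675000 / 361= -932617.73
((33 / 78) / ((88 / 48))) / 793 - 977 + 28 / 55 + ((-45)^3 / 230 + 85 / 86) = -769190645422 / 560758055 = -1371.70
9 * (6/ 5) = 54/ 5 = 10.80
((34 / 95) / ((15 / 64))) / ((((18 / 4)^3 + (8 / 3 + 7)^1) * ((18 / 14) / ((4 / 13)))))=487424 / 134435925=0.00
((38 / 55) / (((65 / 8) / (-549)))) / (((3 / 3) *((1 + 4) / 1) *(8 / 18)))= -375516 / 17875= -21.01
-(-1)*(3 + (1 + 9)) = 13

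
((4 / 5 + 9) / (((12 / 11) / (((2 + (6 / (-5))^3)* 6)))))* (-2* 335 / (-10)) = 613921 / 625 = 982.27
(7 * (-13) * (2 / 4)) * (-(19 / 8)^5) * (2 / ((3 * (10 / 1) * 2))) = 225325009 / 1966080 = 114.61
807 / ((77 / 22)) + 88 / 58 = 47114 / 203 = 232.09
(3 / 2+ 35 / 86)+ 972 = 41878 / 43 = 973.91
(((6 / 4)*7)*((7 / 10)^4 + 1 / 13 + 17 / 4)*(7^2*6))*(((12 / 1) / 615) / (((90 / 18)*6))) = 610930677 / 66625000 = 9.17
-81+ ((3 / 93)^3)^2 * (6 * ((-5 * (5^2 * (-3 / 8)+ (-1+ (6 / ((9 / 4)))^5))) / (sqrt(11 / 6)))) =-81 - 1209875 * sqrt(66) / 3163063119084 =-81.00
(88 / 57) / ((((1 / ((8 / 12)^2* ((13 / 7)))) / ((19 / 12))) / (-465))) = -177320 / 189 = -938.20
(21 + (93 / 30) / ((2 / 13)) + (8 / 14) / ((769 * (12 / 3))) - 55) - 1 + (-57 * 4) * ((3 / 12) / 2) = -4667041 / 107660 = -43.35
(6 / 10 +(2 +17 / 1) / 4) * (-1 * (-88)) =2354 / 5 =470.80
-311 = -311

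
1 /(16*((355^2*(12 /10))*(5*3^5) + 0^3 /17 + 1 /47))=47 /138175826416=0.00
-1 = -1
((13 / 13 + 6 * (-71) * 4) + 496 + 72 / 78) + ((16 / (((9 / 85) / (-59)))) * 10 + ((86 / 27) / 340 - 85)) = -90446.62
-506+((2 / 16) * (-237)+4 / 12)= -12847 / 24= -535.29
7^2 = 49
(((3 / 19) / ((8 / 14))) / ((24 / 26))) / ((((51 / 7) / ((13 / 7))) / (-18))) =-3549 / 2584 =-1.37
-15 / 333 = -5 / 111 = -0.05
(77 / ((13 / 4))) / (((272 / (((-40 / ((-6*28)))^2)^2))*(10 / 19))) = 26125 / 49120344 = 0.00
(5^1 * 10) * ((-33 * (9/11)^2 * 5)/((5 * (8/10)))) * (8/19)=-121500/209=-581.34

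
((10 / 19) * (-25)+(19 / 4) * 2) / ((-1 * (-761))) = -139 / 28918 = -0.00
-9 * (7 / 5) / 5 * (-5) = 63 / 5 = 12.60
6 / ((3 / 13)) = 26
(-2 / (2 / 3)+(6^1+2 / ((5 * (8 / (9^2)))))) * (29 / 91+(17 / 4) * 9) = 1979499 / 7280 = 271.91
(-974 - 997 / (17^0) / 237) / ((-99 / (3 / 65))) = 46367 / 101673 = 0.46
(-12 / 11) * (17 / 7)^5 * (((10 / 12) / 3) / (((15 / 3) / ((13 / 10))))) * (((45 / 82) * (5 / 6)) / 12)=-92290705 / 363837936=-0.25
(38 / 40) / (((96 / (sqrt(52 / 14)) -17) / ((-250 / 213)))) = -3800 * sqrt(182) / 2023429 -104975 / 12140574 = -0.03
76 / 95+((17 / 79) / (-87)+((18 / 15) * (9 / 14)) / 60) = 3898837 / 4811100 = 0.81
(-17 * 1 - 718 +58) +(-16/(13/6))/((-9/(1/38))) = -501641/741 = -676.98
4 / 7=0.57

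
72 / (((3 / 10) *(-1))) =-240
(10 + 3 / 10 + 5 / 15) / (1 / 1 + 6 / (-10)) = 319 / 12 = 26.58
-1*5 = -5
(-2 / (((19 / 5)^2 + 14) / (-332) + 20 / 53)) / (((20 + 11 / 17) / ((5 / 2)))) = -37391500 / 45039267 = -0.83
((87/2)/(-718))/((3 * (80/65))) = -0.02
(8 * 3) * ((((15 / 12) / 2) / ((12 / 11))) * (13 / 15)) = 143 / 12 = 11.92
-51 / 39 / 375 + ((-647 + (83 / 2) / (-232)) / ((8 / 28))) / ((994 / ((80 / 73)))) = -7329814001 / 2930986500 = -2.50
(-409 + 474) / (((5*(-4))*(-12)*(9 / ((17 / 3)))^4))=1085773 / 25509168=0.04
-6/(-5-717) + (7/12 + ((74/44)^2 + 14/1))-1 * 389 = -97385875/262086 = -371.58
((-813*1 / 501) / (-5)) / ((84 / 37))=10027 / 70140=0.14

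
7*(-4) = -28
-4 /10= -2 /5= -0.40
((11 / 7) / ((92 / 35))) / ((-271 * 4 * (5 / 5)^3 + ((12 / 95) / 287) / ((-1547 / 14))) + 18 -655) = -331406075 / 954039759788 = -0.00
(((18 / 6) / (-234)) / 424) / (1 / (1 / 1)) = -0.00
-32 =-32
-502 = -502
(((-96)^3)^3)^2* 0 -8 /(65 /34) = -272 /65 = -4.18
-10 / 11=-0.91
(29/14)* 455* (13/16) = 24505/32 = 765.78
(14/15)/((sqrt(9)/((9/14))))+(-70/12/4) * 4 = -169/30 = -5.63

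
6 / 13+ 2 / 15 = 116 / 195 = 0.59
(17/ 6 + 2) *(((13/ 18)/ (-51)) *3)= -377/ 1836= -0.21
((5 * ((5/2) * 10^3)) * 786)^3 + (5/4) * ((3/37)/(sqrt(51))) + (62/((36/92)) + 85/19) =5 * sqrt(51)/2516 + 162178689796875000027859/171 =948413390625000000162.93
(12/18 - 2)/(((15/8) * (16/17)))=-34/45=-0.76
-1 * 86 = -86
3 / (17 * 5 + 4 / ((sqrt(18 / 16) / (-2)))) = 0.04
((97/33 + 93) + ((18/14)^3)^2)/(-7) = -390014287/27176919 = -14.35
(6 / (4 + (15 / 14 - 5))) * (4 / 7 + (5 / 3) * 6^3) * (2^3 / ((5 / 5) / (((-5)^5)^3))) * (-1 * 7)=51761718750000000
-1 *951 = -951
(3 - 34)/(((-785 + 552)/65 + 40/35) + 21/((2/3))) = -910/853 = -1.07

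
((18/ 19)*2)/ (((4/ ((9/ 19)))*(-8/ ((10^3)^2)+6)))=10125000/ 270749639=0.04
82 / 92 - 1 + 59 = 2709 / 46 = 58.89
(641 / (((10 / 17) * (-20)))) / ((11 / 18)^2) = -882657 / 6050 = -145.89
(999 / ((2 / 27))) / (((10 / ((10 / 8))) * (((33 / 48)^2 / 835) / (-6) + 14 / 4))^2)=17.20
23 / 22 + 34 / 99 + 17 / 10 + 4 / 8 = 323 / 90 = 3.59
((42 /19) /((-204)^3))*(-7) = 49 /26883936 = 0.00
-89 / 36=-2.47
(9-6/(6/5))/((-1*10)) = -2/5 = -0.40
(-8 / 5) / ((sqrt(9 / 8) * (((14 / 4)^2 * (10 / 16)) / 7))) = -512 * sqrt(2) / 525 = -1.38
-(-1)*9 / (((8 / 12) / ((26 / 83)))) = 4.23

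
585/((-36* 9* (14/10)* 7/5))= -1625/1764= -0.92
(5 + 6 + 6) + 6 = 23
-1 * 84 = -84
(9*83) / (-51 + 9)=-249 / 14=-17.79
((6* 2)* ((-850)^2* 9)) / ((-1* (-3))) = 26010000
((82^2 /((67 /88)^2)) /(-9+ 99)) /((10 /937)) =12197551168 /1010025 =12076.48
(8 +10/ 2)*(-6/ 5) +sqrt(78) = -78/ 5 +sqrt(78) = -6.77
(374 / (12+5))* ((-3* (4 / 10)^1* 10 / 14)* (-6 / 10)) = 396 / 35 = 11.31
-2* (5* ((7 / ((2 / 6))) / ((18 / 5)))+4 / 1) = -199 / 3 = -66.33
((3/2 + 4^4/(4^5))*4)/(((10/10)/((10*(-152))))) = -10640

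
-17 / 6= -2.83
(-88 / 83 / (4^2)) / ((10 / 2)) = -11 / 830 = -0.01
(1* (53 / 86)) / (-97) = -53 / 8342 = -0.01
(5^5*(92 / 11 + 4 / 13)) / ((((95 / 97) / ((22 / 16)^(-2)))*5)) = 962240000 / 328757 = 2926.90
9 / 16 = 0.56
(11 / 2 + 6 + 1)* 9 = 225 / 2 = 112.50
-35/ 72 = -0.49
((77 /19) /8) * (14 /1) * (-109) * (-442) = 341683.45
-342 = -342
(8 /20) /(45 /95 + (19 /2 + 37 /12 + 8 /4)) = 456 /17165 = 0.03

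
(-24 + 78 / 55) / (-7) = 1242 / 385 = 3.23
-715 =-715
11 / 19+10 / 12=161 / 114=1.41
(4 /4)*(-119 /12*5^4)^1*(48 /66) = -148750 /33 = -4507.58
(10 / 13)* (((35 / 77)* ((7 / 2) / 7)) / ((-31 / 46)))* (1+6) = -8050 / 4433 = -1.82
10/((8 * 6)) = 5/24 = 0.21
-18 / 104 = -9 / 52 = -0.17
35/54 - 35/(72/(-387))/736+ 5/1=938555/158976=5.90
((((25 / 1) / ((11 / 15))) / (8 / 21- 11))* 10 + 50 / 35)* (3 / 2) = -790080 / 17171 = -46.01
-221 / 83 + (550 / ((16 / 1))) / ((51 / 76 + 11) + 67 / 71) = 704427 / 11299454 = 0.06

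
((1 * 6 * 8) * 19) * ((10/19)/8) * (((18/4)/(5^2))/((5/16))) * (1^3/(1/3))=2592/25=103.68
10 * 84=840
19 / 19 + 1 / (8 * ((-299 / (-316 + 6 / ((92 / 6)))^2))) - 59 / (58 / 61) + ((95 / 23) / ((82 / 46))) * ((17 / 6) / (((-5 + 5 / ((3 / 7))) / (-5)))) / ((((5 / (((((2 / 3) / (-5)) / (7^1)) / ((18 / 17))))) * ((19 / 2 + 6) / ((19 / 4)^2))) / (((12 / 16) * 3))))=-16084228406745371 / 156711069016320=-102.64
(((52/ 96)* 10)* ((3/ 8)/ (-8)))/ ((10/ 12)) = -39/ 128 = -0.30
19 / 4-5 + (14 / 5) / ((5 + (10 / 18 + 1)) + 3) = 37 / 860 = 0.04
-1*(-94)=94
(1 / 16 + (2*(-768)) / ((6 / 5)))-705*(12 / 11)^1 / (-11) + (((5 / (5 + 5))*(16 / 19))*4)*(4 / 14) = -311441763 / 257488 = -1209.54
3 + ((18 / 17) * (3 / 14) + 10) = 1574 / 119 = 13.23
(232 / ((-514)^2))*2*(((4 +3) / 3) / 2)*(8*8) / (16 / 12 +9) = 25984 / 2047519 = 0.01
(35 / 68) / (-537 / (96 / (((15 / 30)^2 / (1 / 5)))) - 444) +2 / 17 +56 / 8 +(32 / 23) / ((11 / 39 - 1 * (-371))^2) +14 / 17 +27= 5167331868477839 / 147891390115400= 34.94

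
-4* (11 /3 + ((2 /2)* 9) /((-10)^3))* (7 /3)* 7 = -537677 /2250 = -238.97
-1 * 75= -75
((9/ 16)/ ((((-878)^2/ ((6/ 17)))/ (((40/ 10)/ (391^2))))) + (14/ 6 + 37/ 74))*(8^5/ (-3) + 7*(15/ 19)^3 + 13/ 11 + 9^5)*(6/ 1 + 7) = 4823730147383157453141257/ 2720930576739568776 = 1772823.68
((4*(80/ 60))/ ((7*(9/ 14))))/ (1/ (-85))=-2720/ 27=-100.74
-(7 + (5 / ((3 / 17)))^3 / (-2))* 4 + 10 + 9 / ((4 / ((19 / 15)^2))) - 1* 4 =122775347 / 2700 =45472.35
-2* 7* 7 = -98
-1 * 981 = -981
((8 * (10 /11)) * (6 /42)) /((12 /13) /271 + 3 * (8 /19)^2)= 25436060 /13104399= 1.94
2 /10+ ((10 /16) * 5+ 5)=333 /40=8.32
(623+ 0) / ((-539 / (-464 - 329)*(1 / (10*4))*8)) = 352885 / 77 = 4582.92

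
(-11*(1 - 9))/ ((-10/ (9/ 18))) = -22/ 5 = -4.40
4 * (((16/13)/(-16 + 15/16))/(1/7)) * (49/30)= -175616/46995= -3.74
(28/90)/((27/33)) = 154/405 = 0.38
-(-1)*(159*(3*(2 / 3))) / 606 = 53 / 101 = 0.52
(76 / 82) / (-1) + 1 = 3 / 41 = 0.07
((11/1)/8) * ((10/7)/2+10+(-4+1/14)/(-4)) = 7205/448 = 16.08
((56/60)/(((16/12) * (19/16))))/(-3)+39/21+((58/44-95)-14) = -4653269/43890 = -106.02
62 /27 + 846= 22904 /27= 848.30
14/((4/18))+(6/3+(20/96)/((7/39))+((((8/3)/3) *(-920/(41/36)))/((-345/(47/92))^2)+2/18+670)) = 925561238771/1257094440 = 736.27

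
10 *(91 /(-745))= -182 /149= -1.22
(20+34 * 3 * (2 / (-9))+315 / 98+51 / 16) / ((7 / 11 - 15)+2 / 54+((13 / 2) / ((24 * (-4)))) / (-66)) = -993960 / 3812207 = -0.26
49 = 49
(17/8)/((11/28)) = 119/22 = 5.41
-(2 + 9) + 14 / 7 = -9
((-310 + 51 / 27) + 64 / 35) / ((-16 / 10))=96479 / 504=191.43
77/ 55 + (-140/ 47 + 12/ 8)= -37/ 470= -0.08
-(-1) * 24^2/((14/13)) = 3744/7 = 534.86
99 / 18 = 11 / 2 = 5.50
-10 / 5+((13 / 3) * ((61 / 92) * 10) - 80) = -7351 / 138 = -53.27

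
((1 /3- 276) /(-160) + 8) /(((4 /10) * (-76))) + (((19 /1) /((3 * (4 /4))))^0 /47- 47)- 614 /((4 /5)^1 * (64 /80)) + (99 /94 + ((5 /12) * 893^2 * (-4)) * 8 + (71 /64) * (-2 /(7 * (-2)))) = -17016576288997 /1600256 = -10633658.80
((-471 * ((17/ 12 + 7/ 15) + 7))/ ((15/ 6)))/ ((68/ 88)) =-920491/ 425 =-2165.86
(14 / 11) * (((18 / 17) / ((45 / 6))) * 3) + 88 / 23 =93872 / 21505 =4.37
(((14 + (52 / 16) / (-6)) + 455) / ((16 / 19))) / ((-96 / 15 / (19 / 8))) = -20293615 / 98304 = -206.44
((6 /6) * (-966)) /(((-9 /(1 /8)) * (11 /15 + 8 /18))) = 2415 /212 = 11.39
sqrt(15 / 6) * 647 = 647 * sqrt(10) / 2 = 1023.00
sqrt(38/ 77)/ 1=0.70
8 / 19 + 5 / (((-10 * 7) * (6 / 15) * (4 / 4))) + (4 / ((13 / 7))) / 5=23281 / 34580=0.67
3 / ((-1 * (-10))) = 3 / 10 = 0.30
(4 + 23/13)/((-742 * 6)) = -25/19292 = -0.00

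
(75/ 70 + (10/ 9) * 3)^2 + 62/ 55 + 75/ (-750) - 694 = -65349839/ 97020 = -673.57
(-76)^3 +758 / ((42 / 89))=-9184765 / 21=-437369.76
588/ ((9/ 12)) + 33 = 817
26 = 26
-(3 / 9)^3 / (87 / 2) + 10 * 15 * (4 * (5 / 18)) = 391498 / 2349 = 166.67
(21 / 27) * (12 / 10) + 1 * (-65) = -961 / 15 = -64.07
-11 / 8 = -1.38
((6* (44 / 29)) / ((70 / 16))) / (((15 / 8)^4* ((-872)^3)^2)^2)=0.00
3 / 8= 0.38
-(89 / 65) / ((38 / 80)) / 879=-712 / 217113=-0.00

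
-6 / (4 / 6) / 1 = -9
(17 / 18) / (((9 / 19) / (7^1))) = 2261 / 162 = 13.96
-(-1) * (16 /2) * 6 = 48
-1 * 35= -35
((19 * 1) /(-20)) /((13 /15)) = -57 /52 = -1.10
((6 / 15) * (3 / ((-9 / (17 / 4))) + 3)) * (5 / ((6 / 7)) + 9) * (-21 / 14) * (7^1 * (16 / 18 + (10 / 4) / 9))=-82859 / 720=-115.08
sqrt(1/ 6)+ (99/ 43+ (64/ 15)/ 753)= sqrt(6)/ 6+ 1120957/ 485685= 2.72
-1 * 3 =-3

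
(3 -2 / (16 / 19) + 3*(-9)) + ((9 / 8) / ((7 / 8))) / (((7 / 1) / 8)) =-24.91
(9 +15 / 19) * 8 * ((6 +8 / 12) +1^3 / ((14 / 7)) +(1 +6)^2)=83576 / 19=4398.74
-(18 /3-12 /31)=-174 /31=-5.61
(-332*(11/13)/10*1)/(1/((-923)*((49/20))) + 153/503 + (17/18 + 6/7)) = -57516929316/4310487595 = -13.34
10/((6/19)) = 31.67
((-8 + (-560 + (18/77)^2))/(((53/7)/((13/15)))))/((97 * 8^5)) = -0.00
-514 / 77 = -6.68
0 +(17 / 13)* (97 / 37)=1649 / 481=3.43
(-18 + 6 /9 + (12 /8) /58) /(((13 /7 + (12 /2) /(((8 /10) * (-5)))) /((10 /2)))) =-42161 /174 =-242.30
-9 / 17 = -0.53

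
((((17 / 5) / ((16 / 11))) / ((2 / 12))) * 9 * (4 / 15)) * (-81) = -136323 / 50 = -2726.46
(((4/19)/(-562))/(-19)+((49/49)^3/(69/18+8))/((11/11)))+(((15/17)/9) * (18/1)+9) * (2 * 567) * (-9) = -13451731500682/122439287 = -109864.50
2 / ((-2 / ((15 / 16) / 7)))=-15 / 112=-0.13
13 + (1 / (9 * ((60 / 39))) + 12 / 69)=54839 / 4140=13.25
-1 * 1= -1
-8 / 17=-0.47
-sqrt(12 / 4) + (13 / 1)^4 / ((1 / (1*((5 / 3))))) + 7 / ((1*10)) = 1428071 / 30 -sqrt(3) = 47600.63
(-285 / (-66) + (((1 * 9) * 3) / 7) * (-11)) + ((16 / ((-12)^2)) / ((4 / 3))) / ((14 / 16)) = -2509 / 66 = -38.02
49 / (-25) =-49 / 25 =-1.96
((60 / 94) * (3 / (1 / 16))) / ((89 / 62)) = 89280 / 4183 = 21.34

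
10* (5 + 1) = 60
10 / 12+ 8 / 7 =83 / 42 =1.98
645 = 645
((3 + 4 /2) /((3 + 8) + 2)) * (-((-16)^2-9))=-95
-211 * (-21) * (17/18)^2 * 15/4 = 14821.28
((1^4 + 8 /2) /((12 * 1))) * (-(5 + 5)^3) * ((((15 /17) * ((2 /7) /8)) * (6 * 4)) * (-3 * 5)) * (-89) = -420693.28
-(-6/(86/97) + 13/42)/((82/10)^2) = 0.10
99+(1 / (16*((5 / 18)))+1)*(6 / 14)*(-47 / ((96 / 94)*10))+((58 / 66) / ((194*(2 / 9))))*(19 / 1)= 662196979 / 6828800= 96.97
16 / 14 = 8 / 7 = 1.14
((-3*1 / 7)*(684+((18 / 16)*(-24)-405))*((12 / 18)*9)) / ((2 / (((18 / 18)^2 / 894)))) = -54 / 149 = -0.36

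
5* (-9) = -45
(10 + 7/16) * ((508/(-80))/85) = -21209/27200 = -0.78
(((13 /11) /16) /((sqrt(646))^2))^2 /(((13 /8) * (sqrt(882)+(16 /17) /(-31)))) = 403 /1455193822020752+262353 * sqrt(2) /1369594185431296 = 0.00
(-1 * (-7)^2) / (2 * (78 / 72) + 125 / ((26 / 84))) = -3822 / 31669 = -0.12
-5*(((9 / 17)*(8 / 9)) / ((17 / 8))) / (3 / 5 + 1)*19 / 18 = -1900 / 2601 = -0.73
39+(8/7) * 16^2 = 2321/7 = 331.57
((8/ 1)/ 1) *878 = 7024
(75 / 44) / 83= 75 / 3652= 0.02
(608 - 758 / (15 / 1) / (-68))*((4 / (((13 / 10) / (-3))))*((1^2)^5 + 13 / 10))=-14281114 / 1105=-12924.09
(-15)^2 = 225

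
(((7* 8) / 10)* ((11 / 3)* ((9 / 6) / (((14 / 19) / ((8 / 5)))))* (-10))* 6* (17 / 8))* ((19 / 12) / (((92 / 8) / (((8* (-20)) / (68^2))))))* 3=47652 / 391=121.87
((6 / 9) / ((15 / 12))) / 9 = 8 / 135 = 0.06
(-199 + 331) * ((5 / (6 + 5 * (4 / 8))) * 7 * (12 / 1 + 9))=194040 / 17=11414.12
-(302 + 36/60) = -1513/5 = -302.60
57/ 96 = 19/ 32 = 0.59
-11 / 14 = -0.79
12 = 12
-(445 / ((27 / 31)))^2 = -190302025 / 729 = -261045.30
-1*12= -12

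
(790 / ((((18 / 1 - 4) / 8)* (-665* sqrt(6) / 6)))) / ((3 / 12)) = -2528* sqrt(6) / 931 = -6.65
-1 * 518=-518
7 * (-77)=-539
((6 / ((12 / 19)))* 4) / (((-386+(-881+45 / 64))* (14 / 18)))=-21888 / 567301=-0.04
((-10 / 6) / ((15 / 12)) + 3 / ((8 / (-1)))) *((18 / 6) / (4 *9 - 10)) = -41 / 208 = -0.20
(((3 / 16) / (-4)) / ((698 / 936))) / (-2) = 351 / 11168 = 0.03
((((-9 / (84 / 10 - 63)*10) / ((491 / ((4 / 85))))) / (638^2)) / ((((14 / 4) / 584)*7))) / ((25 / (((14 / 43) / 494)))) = 7008 / 28733373957583295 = 0.00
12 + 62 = 74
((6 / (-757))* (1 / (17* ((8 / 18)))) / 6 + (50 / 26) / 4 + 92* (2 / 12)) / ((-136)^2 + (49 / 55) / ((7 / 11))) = 0.00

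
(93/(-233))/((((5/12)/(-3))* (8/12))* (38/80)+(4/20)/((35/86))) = -7030800/7881691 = -0.89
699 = 699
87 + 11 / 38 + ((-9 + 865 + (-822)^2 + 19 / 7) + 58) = 179999009 / 266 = 676688.00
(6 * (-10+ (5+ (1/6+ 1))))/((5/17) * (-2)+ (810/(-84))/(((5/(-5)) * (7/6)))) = -3.00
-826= -826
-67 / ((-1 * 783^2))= 67 / 613089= 0.00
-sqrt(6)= -2.45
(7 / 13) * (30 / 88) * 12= 315 / 143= 2.20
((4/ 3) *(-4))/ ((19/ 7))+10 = 458/ 57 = 8.04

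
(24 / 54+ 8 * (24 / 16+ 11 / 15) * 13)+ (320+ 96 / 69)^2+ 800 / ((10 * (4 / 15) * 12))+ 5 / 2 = 103552.58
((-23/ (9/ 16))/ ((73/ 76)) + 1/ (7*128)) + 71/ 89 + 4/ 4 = -2136034199/ 52391808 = -40.77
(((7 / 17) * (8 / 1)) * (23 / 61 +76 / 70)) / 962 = 12492 / 2493985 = 0.01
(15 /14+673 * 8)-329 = 5056.07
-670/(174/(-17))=5695/87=65.46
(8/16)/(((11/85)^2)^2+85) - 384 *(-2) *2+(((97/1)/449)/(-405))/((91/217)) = 32222801283673616621/20978323285615020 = 1536.00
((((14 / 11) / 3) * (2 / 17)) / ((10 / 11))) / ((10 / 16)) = 112 / 1275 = 0.09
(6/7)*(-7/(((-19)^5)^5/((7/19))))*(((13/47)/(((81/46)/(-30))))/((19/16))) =-1339520/14213060121083769640508897318663038797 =-0.00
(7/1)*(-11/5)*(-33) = 2541/5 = 508.20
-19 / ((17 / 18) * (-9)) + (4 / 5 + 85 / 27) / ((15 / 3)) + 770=8870461 / 11475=773.02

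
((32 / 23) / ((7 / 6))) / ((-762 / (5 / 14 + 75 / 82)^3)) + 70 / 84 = 2407489075205 / 2900190579846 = 0.83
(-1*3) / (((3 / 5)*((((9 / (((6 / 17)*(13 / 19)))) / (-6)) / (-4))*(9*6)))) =-520 / 8721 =-0.06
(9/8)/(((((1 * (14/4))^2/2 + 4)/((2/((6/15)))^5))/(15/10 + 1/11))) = 109375/198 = 552.40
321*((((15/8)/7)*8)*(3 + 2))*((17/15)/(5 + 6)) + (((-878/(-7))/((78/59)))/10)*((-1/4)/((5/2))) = 106126589/300300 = 353.40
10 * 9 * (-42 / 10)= -378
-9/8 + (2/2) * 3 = 15/8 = 1.88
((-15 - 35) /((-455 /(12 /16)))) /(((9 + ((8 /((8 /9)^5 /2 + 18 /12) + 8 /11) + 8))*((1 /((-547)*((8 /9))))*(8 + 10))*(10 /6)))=-2526117110 /42036034131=-0.06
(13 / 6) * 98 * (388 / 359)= 247156 / 1077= 229.49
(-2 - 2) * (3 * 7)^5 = -16336404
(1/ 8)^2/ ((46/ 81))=81/ 2944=0.03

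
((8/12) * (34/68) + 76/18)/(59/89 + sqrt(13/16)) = 2.91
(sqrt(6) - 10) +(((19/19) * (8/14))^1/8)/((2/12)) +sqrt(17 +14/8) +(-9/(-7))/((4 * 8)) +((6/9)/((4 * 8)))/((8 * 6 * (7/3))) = -2.75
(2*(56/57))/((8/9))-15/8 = 51/152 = 0.34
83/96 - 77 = -7309/96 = -76.14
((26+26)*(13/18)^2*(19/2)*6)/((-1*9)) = -41743/243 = -171.78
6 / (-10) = -3 / 5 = -0.60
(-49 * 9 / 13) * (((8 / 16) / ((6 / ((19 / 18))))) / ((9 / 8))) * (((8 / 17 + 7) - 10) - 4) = 34447 / 1989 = 17.32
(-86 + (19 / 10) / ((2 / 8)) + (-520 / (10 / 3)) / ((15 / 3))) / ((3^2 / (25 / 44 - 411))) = 2474083 / 495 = 4998.15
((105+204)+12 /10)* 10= 3102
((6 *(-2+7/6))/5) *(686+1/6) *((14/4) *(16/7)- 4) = -2744.67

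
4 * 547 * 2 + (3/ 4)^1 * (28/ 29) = 126925/ 29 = 4376.72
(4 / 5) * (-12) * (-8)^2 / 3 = -1024 / 5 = -204.80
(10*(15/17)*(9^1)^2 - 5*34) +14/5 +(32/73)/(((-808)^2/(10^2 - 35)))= 547.51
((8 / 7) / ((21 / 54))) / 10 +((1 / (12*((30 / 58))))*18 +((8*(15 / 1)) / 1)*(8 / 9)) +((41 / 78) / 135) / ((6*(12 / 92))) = 1020371617 / 9287460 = 109.87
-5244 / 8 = -1311 / 2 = -655.50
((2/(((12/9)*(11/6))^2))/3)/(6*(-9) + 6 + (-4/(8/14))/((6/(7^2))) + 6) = -81/71995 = -0.00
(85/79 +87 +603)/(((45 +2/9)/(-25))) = -12283875/32153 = -382.04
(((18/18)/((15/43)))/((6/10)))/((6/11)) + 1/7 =3365/378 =8.90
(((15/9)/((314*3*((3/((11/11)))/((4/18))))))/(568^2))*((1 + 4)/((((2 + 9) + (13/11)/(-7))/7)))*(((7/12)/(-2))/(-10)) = 18865/492730998663168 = 0.00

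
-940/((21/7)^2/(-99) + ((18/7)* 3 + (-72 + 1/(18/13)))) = 260568/17645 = 14.77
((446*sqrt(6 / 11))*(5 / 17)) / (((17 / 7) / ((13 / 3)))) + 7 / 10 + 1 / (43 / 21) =511 / 430 + 202930*sqrt(66) / 9537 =174.05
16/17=0.94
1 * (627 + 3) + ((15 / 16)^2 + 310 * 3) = 399585 / 256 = 1560.88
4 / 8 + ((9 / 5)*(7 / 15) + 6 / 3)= 167 / 50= 3.34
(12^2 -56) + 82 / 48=89.71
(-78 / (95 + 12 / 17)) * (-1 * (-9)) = -11934 / 1627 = -7.33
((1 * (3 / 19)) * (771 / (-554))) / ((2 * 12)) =-771 / 84208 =-0.01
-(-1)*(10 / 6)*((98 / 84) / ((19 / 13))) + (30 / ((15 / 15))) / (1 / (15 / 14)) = 80135 / 2394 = 33.47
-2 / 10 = -0.20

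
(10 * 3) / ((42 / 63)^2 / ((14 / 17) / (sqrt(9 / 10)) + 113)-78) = -174842932995 / 454568701729 + 21420 * sqrt(10) / 454568701729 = -0.38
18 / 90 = 1 / 5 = 0.20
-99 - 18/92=-4563/46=-99.20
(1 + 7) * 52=416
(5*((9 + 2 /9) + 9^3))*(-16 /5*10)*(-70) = 74412800 /9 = 8268088.89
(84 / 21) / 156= 1 / 39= 0.03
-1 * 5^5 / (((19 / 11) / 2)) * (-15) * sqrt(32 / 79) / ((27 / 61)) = 83875000 * sqrt(158) / 13509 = 78043.70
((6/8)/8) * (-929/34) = -2787/1088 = -2.56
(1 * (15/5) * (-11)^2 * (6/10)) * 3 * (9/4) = 29403/20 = 1470.15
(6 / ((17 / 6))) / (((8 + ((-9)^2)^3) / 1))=36 / 9034633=0.00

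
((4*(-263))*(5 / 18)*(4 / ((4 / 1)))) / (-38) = 7.69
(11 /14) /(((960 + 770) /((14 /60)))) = 11 /103800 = 0.00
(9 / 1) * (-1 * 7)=-63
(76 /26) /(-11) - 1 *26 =-26.27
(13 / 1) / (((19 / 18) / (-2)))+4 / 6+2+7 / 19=-1231 / 57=-21.60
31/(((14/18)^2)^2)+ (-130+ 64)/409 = 83028453/982009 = 84.55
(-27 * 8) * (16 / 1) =-3456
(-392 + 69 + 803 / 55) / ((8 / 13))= -10023 / 20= -501.15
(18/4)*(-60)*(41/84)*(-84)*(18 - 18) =0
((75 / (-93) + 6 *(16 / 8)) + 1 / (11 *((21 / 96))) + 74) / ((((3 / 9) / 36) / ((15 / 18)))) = 18391410 / 2387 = 7704.82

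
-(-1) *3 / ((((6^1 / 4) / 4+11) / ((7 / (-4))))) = -6 / 13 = -0.46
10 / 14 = 5 / 7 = 0.71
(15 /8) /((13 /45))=6.49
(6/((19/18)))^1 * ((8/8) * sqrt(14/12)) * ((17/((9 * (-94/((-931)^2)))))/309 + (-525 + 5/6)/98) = -1581048331 * sqrt(42)/27041826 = -378.91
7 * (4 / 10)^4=112 / 625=0.18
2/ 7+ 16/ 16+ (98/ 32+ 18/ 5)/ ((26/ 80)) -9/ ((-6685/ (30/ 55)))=3204133/ 147070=21.79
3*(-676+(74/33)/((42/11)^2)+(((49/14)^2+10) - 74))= -3850439/1764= -2182.79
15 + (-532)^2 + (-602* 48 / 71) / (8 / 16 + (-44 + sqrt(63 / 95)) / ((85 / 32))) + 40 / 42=943165440* sqrt(665) / 50288323537 + 298932462697948943 / 1056054794277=283065.78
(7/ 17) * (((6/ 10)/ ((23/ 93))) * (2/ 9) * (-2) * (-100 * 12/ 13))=208320/ 5083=40.98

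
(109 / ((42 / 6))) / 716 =109 / 5012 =0.02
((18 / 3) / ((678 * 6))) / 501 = 1 / 339678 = 0.00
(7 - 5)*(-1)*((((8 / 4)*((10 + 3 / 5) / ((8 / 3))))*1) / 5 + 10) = -23.18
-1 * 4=-4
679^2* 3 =1383123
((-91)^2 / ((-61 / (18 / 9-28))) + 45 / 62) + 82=3612.33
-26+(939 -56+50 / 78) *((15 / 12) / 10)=13175 / 156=84.46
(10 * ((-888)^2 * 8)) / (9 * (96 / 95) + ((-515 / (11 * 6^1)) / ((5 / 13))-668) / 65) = -5141937715200 / 121801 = -42215890.80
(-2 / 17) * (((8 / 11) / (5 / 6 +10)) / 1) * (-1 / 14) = 48 / 85085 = 0.00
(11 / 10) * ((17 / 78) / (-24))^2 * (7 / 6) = 22253 / 210263040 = 0.00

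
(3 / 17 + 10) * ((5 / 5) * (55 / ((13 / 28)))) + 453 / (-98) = 26009047 / 21658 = 1200.90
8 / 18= 4 / 9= 0.44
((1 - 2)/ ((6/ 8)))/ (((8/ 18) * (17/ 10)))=-30/ 17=-1.76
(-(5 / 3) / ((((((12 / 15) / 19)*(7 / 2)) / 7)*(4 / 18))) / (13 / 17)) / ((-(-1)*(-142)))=24225 / 7384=3.28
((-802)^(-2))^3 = 1/ 266100818073753664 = 0.00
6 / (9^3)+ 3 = 731 / 243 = 3.01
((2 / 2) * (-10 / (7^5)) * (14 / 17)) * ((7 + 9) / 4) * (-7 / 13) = 80 / 75803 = 0.00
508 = 508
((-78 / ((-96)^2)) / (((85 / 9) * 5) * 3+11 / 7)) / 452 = -91 / 696123392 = -0.00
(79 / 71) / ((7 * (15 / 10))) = 0.11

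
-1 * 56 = -56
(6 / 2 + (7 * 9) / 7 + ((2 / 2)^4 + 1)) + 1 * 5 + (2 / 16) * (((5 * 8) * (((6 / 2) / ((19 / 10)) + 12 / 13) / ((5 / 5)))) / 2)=6238 / 247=25.26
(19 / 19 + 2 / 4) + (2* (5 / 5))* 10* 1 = 43 / 2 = 21.50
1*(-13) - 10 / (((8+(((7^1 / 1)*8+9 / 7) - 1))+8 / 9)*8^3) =-13665083 / 1051136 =-13.00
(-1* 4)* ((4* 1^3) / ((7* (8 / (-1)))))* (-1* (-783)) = 1566 / 7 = 223.71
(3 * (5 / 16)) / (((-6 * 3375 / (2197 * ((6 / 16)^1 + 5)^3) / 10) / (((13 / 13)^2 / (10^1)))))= -15.79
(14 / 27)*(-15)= -70 / 9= -7.78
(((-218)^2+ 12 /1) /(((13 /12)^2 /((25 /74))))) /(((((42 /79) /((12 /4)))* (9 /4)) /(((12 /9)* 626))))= 3761352550400 /131313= 28644174.99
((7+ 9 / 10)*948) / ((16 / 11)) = 205953 / 40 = 5148.82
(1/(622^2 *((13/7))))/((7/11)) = 0.00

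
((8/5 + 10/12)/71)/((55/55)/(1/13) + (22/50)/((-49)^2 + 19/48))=42072455/15958941078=0.00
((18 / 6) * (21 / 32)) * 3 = 5.91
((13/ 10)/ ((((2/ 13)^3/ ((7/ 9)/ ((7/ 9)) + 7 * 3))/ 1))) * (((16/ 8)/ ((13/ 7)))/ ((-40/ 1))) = -169169/ 800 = -211.46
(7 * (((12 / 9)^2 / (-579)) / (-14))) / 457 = 8 / 2381427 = 0.00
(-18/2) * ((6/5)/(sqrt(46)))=-27 * sqrt(46)/115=-1.59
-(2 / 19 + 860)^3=-4364310273688 / 6859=-636289586.48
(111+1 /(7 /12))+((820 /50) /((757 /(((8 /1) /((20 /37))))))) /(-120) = 447944131 /3974250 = 112.71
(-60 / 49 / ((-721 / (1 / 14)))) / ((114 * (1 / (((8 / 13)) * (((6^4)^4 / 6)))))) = 307894.84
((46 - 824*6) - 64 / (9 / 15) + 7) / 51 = -14993 / 153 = -97.99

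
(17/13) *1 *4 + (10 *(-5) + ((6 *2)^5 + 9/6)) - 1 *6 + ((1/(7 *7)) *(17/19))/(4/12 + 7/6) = 18066105227/72618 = 248782.74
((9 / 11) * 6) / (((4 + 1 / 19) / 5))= 5130 / 847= 6.06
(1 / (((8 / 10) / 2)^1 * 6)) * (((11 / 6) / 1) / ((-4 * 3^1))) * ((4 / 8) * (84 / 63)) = -55 / 1296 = -0.04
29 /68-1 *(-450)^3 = 6196500029 /68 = 91125000.43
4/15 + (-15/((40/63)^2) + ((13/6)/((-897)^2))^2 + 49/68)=-1358714901695191/37510639852608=-36.22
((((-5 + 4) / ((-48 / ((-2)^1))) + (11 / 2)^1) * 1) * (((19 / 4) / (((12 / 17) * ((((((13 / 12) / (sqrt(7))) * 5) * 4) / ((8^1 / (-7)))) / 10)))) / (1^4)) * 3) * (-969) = 41001297 * sqrt(7) / 728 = 149009.94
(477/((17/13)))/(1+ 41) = 2067/238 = 8.68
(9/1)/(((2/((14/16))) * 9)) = 7/16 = 0.44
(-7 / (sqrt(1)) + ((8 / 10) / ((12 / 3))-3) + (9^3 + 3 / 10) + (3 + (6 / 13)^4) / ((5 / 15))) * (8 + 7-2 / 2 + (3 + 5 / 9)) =3288071087 / 257049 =12791.61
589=589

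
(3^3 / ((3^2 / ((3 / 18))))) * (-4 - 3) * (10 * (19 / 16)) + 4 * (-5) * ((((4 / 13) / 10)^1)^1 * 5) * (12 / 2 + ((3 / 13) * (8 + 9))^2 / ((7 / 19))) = -188.56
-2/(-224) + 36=4033/112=36.01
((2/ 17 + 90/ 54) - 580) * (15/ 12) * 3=-147445/ 68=-2168.31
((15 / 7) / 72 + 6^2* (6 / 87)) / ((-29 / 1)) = -12241 / 141288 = -0.09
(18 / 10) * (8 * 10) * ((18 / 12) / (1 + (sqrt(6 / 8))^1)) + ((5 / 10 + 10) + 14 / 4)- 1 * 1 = 877- 432 * sqrt(3) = 128.75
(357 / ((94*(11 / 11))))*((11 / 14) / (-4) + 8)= 22287 / 752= 29.64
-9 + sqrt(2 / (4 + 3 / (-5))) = -9 + sqrt(170) / 17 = -8.23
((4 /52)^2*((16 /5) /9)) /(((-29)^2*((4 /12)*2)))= 8 /2131935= 0.00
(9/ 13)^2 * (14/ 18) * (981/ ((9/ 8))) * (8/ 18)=24416/ 169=144.47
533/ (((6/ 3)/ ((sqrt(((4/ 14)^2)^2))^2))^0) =533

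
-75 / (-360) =5 / 24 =0.21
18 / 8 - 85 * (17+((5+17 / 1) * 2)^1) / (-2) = 10379 / 4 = 2594.75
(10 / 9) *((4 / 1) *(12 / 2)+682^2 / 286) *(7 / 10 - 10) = -665074 / 39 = -17053.18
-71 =-71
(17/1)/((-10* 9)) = -17/90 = -0.19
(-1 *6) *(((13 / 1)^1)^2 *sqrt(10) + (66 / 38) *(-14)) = 2772 / 19 - 1014 *sqrt(10) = -3060.65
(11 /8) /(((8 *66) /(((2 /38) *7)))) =7 /7296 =0.00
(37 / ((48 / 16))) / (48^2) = 37 / 6912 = 0.01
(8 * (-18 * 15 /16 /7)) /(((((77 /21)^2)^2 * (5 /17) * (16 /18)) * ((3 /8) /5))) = -557685 /102487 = -5.44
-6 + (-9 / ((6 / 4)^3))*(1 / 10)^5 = -225001 / 37500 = -6.00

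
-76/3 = -25.33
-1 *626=-626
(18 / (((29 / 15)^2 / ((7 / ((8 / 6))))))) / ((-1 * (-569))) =42525 / 957058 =0.04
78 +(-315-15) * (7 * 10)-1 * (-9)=-23013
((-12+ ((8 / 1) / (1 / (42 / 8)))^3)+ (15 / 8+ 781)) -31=598623 / 8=74827.88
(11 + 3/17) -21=-167/17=-9.82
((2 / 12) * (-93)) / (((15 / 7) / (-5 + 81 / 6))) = -3689 / 60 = -61.48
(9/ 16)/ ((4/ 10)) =45/ 32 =1.41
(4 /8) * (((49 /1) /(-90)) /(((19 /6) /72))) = -588 /95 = -6.19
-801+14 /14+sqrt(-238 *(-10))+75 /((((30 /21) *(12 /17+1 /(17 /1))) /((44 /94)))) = -469165 /611+2 *sqrt(595) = -719.08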